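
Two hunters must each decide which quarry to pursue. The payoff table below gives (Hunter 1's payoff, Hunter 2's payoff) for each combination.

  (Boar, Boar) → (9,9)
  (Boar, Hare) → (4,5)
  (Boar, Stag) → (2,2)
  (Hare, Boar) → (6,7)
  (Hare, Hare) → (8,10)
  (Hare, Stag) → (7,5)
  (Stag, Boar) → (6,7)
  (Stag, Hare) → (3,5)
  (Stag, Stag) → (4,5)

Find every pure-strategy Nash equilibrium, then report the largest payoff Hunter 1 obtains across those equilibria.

9

Both Boar is a pure NE (Hunter 1: 9 ≥ 6; Hunter 2: 9 ≥ 5). Hunter 1 gets 9.
Both Hare is a pure NE (Hunter 1: 8 ≥ 4; Hunter 2: 10 ≥ 7). Hunter 1 gets 8.
Every other cell has a profitable deviation for at least one player. Highest of {9, 8} is 9.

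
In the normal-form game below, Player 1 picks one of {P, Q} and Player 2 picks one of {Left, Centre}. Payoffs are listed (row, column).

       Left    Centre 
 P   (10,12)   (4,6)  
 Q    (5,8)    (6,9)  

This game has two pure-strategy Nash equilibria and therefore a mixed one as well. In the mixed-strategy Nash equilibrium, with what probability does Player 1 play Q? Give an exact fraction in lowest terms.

Player 1's mix p on P must make Player 2 indifferent between Left and Centre.
Player 2's payoff from Left: 12p + 8(1−p). From Centre: 6p + 9(1−p).
Set equal: 6p = 1(1−p) → p = 1/7.
Probability on Q is 1 − 1/7 = 6/7.

6/7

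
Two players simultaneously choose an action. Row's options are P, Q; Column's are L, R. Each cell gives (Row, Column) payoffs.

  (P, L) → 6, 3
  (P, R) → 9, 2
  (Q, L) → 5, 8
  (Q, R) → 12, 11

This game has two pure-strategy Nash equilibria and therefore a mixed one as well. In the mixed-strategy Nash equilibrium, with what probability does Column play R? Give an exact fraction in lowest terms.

Column's mix q on L must make Row indifferent between P and Q.
Row's payoff from P: 6q + 9(1−q). From Q: 5q + 12(1−q).
Set equal: 1q = 3(1−q) → q = 3/4.
Probability on R is 1 − 3/4 = 1/4.

1/4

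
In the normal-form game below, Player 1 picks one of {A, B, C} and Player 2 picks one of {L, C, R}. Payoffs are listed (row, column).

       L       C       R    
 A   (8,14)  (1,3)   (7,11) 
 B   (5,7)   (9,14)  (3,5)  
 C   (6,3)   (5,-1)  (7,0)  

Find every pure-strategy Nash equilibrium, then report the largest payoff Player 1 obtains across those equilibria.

(A, L) is a pure NE (Player 1: 8 ≥ 6; Player 2: 14 ≥ 11). Player 1 gets 8.
(B, C) is a pure NE (Player 1: 9 ≥ 5; Player 2: 14 ≥ 7). Player 1 gets 9.
Every other cell has a profitable deviation for at least one player. Highest of {8, 9} is 9.

9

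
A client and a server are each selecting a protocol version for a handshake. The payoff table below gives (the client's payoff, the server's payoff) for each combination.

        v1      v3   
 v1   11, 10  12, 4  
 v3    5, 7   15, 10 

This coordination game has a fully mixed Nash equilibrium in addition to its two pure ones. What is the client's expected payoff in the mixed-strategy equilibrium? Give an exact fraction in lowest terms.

The server mixes with probability q on v1, chosen so the client is indifferent: 11q + 12(1−q) = 5q + 15(1−q) gives q = 1/3.
The client's expected payoff (from either row, since indifferent) is 11·1/3 + 12·2/3 = 35/3.

35/3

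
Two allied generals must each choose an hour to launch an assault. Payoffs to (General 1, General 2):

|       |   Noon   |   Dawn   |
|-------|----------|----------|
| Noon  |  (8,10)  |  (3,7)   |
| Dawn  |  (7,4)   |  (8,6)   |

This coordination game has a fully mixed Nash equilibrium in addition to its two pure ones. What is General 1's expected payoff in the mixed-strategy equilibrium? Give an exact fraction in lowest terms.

General 2 mixes with probability q on Noon, chosen so General 1 is indifferent: 8q + 3(1−q) = 7q + 8(1−q) gives q = 5/6.
General 1's expected payoff (from either row, since indifferent) is 8·5/6 + 3·1/6 = 43/6.

43/6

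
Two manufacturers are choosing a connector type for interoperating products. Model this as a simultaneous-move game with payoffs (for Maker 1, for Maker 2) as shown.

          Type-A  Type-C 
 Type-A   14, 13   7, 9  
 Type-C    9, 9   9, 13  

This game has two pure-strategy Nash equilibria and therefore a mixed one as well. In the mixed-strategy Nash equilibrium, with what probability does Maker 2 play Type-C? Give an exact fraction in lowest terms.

5/7

Maker 2's mix q on Type-A must make Maker 1 indifferent between Type-A and Type-C.
Maker 1's payoff from Type-A: 14q + 7(1−q). From Type-C: 9q + 9(1−q).
Set equal: 5q = 2(1−q) → q = 2/7.
Probability on Type-C is 1 − 2/7 = 5/7.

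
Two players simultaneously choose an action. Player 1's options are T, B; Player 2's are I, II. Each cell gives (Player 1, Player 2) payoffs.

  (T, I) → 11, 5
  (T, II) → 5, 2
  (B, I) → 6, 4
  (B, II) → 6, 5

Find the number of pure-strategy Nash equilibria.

2

(T, I): Player 1 gets 11 (best alternative 6); Player 2 gets 5 (best alternative 2). Neither deviates — NE.
(B, II): Player 1 gets 6 (best alternative 5); Player 2 gets 5 (best alternative 4). Neither deviates — NE.
(T, II) is not a NE: Player 1 would switch to B (6 > 5).
No other cell survives both best-response checks, so there are 2 pure NE.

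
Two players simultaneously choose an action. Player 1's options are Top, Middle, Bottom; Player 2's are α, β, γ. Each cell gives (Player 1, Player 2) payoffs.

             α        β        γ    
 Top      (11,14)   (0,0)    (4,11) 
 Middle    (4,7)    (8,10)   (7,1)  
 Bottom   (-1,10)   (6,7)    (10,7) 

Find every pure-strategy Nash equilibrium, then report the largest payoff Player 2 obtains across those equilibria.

(Top, α) is a pure NE (Player 1: 11 ≥ 4; Player 2: 14 ≥ 11). Player 2 gets 14.
(Middle, β) is a pure NE (Player 1: 8 ≥ 6; Player 2: 10 ≥ 7). Player 2 gets 10.
Every other cell has a profitable deviation for at least one player. Highest of {14, 10} is 14.

14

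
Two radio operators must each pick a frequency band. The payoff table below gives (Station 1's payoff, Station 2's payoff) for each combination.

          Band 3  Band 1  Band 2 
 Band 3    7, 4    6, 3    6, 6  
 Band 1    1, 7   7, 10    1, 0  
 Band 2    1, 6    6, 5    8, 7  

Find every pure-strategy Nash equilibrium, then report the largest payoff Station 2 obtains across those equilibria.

10

Both Band 1 is a pure NE (Station 1: 7 ≥ 6; Station 2: 10 ≥ 7). Station 2 gets 10.
Both Band 2 is a pure NE (Station 1: 8 ≥ 6; Station 2: 7 ≥ 6). Station 2 gets 7.
Every other cell has a profitable deviation for at least one player. Highest of {10, 7} is 10.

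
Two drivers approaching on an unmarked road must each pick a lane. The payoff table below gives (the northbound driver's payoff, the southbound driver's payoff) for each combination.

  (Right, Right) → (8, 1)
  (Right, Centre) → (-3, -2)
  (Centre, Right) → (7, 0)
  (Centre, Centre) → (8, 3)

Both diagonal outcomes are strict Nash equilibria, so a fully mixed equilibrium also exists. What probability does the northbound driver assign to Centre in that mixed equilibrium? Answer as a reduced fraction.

1/2

The northbound driver's mix p on Right must make the southbound driver indifferent between Right and Centre.
The southbound driver's payoff from Right: 1p + 0(1−p). From Centre: (-2)p + 3(1−p).
Set equal: 3p = 3(1−p) → p = 3/6 = 1/2.
Probability on Centre is 1 − 1/2 = 1/2.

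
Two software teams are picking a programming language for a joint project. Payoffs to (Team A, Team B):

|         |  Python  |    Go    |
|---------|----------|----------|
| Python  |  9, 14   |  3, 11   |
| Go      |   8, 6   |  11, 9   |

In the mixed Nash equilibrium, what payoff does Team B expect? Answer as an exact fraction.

10

Team A mixes with probability p on Python, chosen so Team B is indifferent: 14p + 6(1−p) = 11p + 9(1−p) gives p = 1/2.
Team B's expected payoff is 14·1/2 + 6·1/2 = 10.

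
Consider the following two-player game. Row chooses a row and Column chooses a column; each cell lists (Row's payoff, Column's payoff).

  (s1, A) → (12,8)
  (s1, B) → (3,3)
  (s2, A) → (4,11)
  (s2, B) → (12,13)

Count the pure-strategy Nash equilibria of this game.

2

(s1, A): Row gets 12 (best alternative 4); Column gets 8 (best alternative 3). Neither deviates — NE.
(s2, B): Row gets 12 (best alternative 3); Column gets 13 (best alternative 11). Neither deviates — NE.
(s2, A) is not a NE: Row would switch to s1 (12 > 4).
No other cell survives both best-response checks, so there are 2 pure NE.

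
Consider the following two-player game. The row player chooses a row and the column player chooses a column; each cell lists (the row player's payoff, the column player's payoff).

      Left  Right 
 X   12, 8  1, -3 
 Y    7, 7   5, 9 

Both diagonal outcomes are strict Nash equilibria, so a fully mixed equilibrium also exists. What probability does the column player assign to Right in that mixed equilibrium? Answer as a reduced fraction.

The column player's mix q on Left must make the row player indifferent between X and Y.
The row player's payoff from X: 12q + 1(1−q). From Y: 7q + 5(1−q).
Set equal: 5q = 4(1−q) → q = 4/9.
Probability on Right is 1 − 4/9 = 5/9.

5/9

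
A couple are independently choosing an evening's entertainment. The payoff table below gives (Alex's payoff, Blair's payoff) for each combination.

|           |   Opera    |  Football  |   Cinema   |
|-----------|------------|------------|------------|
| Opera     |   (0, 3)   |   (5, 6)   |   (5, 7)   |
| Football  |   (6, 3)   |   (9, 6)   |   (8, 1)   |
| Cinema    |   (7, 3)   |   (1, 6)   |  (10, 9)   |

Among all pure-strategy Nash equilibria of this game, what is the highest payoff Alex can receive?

10

Both Football is a pure NE (Alex: 9 ≥ 5; Blair: 6 ≥ 3). Alex gets 9.
Both Cinema is a pure NE (Alex: 10 ≥ 8; Blair: 9 ≥ 6). Alex gets 10.
Every other cell has a profitable deviation for at least one player. Highest of {9, 10} is 10.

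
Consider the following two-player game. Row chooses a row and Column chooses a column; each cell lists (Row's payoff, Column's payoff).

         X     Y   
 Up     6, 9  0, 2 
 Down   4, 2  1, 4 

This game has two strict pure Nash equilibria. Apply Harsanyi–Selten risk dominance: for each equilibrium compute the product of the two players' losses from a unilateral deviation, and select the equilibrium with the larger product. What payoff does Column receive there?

At (Up, X): Row loses 6 − 4 = 2 by deviating; Column loses 9 − 2 = 7. Product = 2·7 = 14.
At (Down, Y): Row loses 1 − 0 = 1 by deviating; Column loses 4 − 2 = 2. Product = 1·2 = 2.
14 > 2, so (Up, X) is risk-dominant. Column's payoff there is 9.

9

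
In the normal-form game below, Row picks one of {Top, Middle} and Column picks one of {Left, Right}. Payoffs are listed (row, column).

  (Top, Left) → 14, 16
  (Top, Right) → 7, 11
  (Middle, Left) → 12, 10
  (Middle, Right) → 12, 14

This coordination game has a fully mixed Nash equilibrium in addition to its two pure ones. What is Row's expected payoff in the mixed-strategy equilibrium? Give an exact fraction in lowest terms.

12

Column mixes with probability q on Left, chosen so Row is indifferent: 14q + 7(1−q) = 12q + 12(1−q) gives q = 5/7.
Row's expected payoff (from either row, since indifferent) is 14·5/7 + 7·2/7 = 12.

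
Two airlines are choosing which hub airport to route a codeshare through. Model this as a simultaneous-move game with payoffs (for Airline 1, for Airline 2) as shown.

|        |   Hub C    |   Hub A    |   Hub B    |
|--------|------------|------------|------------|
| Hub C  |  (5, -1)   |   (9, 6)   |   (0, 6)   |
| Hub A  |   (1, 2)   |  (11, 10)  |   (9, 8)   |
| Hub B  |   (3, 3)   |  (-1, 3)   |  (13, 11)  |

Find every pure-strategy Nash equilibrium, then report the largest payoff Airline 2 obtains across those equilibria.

11

Both Hub A is a pure NE (Airline 1: 11 ≥ 9; Airline 2: 10 ≥ 8). Airline 2 gets 10.
Both Hub B is a pure NE (Airline 1: 13 ≥ 9; Airline 2: 11 ≥ 3). Airline 2 gets 11.
Every other cell has a profitable deviation for at least one player. Highest of {10, 11} is 11.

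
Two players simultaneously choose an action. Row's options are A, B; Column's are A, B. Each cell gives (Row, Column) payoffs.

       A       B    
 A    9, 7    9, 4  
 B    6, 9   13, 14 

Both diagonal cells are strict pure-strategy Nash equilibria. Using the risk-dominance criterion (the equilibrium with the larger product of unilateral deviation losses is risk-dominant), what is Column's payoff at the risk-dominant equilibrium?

At both A: Row loses 9 − 6 = 3 by deviating; Column loses 7 − 4 = 3. Product = 3·3 = 9.
At both B: Row loses 13 − 9 = 4 by deviating; Column loses 14 − 9 = 5. Product = 4·5 = 20.
20 > 9, so both B is risk-dominant. Column's payoff there is 14.

14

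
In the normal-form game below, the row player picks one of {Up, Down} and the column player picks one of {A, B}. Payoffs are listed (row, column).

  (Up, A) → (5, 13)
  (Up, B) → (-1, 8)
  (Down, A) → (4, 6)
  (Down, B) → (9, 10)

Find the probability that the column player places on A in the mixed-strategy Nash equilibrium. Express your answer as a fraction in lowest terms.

10/11

The column player's mix q on A must make the row player indifferent between Up and Down.
The row player's payoff from Up: 5q + (-1)(1−q). From Down: 4q + 9(1−q).
Set equal: 1q = 10(1−q) → q = 10/11.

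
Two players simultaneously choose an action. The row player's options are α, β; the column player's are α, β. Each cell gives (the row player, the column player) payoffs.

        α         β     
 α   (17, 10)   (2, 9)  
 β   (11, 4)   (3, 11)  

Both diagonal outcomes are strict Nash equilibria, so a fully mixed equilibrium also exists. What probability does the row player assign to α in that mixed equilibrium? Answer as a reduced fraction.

The row player's mix p on α must make the column player indifferent between α and β.
The column player's payoff from α: 10p + 4(1−p). From β: 9p + 11(1−p).
Set equal: 1p = 7(1−p) → p = 7/8.

7/8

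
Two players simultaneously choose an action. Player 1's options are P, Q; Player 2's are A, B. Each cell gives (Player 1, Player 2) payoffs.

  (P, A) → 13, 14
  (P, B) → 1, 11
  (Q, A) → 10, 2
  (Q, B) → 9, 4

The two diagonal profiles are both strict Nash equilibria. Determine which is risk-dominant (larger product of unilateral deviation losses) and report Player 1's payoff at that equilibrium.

9

At (P, A): Player 1 loses 13 − 10 = 3 by deviating; Player 2 loses 14 − 11 = 3. Product = 3·3 = 9.
At (Q, B): Player 1 loses 9 − 1 = 8 by deviating; Player 2 loses 4 − 2 = 2. Product = 8·2 = 16.
16 > 9, so (Q, B) is risk-dominant. Player 1's payoff there is 9.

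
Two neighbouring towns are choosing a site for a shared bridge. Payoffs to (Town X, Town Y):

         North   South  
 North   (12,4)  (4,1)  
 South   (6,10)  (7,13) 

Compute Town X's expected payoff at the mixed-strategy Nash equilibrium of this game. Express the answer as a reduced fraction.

Town Y mixes with probability q on North, chosen so Town X is indifferent: 12q + 4(1−q) = 6q + 7(1−q) gives q = 1/3.
Town X's expected payoff (from either row, since indifferent) is 12·1/3 + 4·2/3 = 20/3.

20/3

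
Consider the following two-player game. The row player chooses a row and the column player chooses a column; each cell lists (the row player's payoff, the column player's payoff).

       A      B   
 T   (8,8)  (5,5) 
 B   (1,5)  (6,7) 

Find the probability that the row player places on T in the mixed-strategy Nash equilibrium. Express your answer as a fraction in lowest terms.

The row player's mix p on T must make the column player indifferent between A and B.
The column player's payoff from A: 8p + 5(1−p). From B: 5p + 7(1−p).
Set equal: 3p = 2(1−p) → p = 2/5.

2/5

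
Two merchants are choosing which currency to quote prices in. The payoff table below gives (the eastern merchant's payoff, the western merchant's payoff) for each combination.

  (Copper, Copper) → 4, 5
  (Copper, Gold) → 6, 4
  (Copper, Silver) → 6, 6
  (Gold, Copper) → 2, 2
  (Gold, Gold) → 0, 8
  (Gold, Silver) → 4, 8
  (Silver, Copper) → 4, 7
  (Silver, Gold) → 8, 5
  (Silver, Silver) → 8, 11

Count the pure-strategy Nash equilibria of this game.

Both Silver: the eastern merchant gets 8 (best alternative 6); the western merchant gets 11 (best alternative 7). Neither deviates — NE.
Both Gold is not a NE: the eastern merchant would switch to Silver (8 > 0).
No other cell survives both best-response checks, so there is 1 pure NE.

1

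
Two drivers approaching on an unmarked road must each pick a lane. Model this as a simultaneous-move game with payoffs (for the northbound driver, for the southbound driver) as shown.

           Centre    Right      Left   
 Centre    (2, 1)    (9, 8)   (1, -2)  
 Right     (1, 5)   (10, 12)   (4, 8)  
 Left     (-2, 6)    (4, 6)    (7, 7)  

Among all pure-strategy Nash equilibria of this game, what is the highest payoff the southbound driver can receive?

Both Right is a pure NE (the northbound driver: 10 ≥ 9; the southbound driver: 12 ≥ 8). The southbound driver gets 12.
Both Left is a pure NE (the northbound driver: 7 ≥ 4; the southbound driver: 7 ≥ 6). The southbound driver gets 7.
Every other cell has a profitable deviation for at least one player. Highest of {12, 7} is 12.

12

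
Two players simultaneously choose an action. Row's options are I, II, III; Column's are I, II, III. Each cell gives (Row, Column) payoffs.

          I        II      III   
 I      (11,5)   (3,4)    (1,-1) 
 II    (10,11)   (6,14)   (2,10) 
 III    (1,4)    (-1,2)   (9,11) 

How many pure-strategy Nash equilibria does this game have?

3

Both I: Row gets 11 (best alternative 10); Column gets 5 (best alternative 4). Neither deviates — NE.
Both II: Row gets 6 (best alternative 3); Column gets 14 (best alternative 11). Neither deviates — NE.
Both III: Row gets 9 (best alternative 2); Column gets 11 (best alternative 4). Neither deviates — NE.
(I, III) is not a NE: Row would switch to III (9 > 1).
No other cell survives both best-response checks, so there are 3 pure NE.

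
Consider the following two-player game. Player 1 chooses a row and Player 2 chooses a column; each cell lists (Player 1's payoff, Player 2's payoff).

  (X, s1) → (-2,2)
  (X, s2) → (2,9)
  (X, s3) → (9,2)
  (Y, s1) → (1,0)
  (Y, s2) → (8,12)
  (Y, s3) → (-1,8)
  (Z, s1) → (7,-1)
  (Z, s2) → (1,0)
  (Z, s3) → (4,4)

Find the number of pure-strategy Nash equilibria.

(Y, s2): Player 1 gets 8 (best alternative 2); Player 2 gets 12 (best alternative 8). Neither deviates — NE.
(X, s1) is not a NE: Player 1 would switch to Z (7 > -2).
No other cell survives both best-response checks, so there is 1 pure NE.

1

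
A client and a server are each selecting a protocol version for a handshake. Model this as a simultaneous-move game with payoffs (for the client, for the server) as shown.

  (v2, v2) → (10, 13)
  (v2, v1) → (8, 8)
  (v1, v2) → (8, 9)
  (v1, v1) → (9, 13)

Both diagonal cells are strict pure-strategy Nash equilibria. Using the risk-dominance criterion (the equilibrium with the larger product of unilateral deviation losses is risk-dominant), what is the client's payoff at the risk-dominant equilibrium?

10

At both v2: the client loses 10 − 8 = 2 by deviating; the server loses 13 − 8 = 5. Product = 2·5 = 10.
At both v1: the client loses 9 − 8 = 1 by deviating; the server loses 13 − 9 = 4. Product = 1·4 = 4.
10 > 4, so both v2 is risk-dominant. The client's payoff there is 10.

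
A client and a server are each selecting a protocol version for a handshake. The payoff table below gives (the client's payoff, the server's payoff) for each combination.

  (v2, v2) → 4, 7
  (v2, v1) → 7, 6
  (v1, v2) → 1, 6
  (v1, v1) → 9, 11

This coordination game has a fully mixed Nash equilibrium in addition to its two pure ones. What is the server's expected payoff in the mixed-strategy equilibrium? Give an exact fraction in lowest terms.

The client mixes with probability p on v2, chosen so the server is indifferent: 7p + 6(1−p) = 6p + 11(1−p) gives p = 5/6.
The server's expected payoff is 7·5/6 + 6·1/6 = 41/6.

41/6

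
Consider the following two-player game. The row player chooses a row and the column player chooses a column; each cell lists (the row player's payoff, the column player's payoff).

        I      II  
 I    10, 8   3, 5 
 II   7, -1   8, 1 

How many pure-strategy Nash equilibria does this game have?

2

Both I: the row player gets 10 (best alternative 7); the column player gets 8 (best alternative 5). Neither deviates — NE.
Both II: the row player gets 8 (best alternative 3); the column player gets 1 (best alternative -1). Neither deviates — NE.
(II, I) is not a NE: the row player would switch to I (10 > 7).
No other cell survives both best-response checks, so there are 2 pure NE.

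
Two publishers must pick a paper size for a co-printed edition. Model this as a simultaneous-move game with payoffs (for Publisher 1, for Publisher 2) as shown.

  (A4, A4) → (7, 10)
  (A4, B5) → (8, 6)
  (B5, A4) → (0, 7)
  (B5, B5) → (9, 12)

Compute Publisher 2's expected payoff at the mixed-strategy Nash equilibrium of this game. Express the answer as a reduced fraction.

Publisher 1 mixes with probability p on A4, chosen so Publisher 2 is indifferent: 10p + 7(1−p) = 6p + 12(1−p) gives p = 5/9.
Publisher 2's expected payoff is 10·5/9 + 7·4/9 = 26/3.

26/3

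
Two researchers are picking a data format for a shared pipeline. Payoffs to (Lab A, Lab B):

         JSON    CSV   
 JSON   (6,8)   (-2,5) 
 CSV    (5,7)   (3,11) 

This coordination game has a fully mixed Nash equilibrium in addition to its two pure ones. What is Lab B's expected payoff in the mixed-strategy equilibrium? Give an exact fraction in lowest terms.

Lab A mixes with probability p on JSON, chosen so Lab B is indifferent: 8p + 7(1−p) = 5p + 11(1−p) gives p = 4/7.
Lab B's expected payoff is 8·4/7 + 7·3/7 = 53/7.

53/7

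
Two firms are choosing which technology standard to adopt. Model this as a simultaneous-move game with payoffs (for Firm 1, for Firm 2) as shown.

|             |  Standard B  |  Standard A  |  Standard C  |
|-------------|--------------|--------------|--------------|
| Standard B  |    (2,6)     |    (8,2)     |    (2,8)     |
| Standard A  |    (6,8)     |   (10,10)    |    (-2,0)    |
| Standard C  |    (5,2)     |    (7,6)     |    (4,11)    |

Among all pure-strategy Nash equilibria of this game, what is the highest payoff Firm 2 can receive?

Both Standard A is a pure NE (Firm 1: 10 ≥ 8; Firm 2: 10 ≥ 8). Firm 2 gets 10.
Both Standard C is a pure NE (Firm 1: 4 ≥ 2; Firm 2: 11 ≥ 6). Firm 2 gets 11.
Every other cell has a profitable deviation for at least one player. Highest of {10, 11} is 11.

11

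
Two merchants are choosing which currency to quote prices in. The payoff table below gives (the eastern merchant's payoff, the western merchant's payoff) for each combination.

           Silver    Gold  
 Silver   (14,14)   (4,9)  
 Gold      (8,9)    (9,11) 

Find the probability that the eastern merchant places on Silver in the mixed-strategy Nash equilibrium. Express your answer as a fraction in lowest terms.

The eastern merchant's mix p on Silver must make the western merchant indifferent between Silver and Gold.
The western merchant's payoff from Silver: 14p + 9(1−p). From Gold: 9p + 11(1−p).
Set equal: 5p = 2(1−p) → p = 2/7.

2/7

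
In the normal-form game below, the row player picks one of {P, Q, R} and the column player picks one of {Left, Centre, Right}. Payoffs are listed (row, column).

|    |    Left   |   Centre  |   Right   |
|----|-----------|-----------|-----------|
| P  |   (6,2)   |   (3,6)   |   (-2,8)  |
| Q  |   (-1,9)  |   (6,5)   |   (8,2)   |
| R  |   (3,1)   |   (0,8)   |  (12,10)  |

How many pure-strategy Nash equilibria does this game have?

1

(R, Right): the row player gets 12 (best alternative 8); the column player gets 10 (best alternative 8). Neither deviates — NE.
(Q, Centre) is not a NE: the column player would switch to Left (9 > 5).
No other cell survives both best-response checks, so there is 1 pure NE.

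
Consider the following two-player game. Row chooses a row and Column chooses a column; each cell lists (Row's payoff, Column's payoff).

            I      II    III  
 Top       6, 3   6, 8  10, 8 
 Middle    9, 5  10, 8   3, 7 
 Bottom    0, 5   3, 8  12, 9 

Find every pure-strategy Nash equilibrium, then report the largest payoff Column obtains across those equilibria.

9

(Middle, II) is a pure NE (Row: 10 ≥ 6; Column: 8 ≥ 7). Column gets 8.
(Bottom, III) is a pure NE (Row: 12 ≥ 10; Column: 9 ≥ 8). Column gets 9.
Every other cell has a profitable deviation for at least one player. Highest of {8, 9} is 9.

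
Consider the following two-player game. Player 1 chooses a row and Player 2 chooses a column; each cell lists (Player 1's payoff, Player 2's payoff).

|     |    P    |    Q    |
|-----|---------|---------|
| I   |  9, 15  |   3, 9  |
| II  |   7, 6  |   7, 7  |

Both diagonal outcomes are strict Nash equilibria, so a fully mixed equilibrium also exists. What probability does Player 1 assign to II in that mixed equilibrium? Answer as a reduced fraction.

6/7

Player 1's mix p on I must make Player 2 indifferent between P and Q.
Player 2's payoff from P: 15p + 6(1−p). From Q: 9p + 7(1−p).
Set equal: 6p = 1(1−p) → p = 1/7.
Probability on II is 1 − 1/7 = 6/7.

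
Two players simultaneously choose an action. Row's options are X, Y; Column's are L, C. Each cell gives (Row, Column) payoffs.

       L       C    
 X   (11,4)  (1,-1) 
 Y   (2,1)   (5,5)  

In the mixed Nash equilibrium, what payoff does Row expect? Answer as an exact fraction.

Column mixes with probability q on L, chosen so Row is indifferent: 11q + 1(1−q) = 2q + 5(1−q) gives q = 4/13.
Row's expected payoff (from either row, since indifferent) is 11·4/13 + 1·9/13 = 53/13.

53/13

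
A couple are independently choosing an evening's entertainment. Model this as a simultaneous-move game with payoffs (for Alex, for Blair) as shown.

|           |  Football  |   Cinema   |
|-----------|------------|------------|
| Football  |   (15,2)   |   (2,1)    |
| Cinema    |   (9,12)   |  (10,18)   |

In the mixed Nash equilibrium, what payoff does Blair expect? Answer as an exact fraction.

Alex mixes with probability p on Football, chosen so Blair is indifferent: 2p + 12(1−p) = 1p + 18(1−p) gives p = 6/7.
Blair's expected payoff is 2·6/7 + 12·1/7 = 24/7.

24/7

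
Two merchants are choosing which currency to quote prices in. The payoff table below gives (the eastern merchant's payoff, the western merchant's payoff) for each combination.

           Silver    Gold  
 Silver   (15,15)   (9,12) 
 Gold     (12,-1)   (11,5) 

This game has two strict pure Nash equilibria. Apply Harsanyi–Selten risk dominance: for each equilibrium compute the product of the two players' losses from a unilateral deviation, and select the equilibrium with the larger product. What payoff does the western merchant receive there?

5

At both Silver: the eastern merchant loses 15 − 12 = 3 by deviating; the western merchant loses 15 − 12 = 3. Product = 3·3 = 9.
At both Gold: the eastern merchant loses 11 − 9 = 2 by deviating; the western merchant loses 5 − (-1) = 6. Product = 2·6 = 12.
12 > 9, so both Gold is risk-dominant. The western merchant's payoff there is 5.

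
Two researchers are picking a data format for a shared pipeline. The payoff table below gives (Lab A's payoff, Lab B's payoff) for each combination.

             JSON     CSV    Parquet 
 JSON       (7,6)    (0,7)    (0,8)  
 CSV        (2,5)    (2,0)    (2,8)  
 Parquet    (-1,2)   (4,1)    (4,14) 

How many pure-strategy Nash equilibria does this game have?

Both Parquet: Lab A gets 4 (best alternative 2); Lab B gets 14 (best alternative 2). Neither deviates — NE.
Both JSON is not a NE: Lab B would switch to Parquet (8 > 6).
No other cell survives both best-response checks, so there is 1 pure NE.

1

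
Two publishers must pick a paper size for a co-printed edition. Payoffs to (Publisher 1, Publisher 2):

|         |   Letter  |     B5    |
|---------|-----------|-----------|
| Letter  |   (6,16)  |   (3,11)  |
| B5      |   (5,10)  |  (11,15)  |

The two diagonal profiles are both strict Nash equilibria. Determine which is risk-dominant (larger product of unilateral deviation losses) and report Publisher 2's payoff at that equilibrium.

15

At both Letter: Publisher 1 loses 6 − 5 = 1 by deviating; Publisher 2 loses 16 − 11 = 5. Product = 1·5 = 5.
At both B5: Publisher 1 loses 11 − 3 = 8 by deviating; Publisher 2 loses 15 − 10 = 5. Product = 8·5 = 40.
40 > 5, so both B5 is risk-dominant. Publisher 2's payoff there is 15.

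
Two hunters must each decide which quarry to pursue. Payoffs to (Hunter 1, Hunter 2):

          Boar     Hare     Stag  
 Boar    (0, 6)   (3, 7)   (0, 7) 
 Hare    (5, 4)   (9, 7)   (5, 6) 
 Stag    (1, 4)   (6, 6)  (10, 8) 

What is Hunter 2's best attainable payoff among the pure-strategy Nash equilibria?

Both Hare is a pure NE (Hunter 1: 9 ≥ 6; Hunter 2: 7 ≥ 6). Hunter 2 gets 7.
Both Stag is a pure NE (Hunter 1: 10 ≥ 5; Hunter 2: 8 ≥ 6). Hunter 2 gets 8.
Every other cell has a profitable deviation for at least one player. Highest of {7, 8} is 8.

8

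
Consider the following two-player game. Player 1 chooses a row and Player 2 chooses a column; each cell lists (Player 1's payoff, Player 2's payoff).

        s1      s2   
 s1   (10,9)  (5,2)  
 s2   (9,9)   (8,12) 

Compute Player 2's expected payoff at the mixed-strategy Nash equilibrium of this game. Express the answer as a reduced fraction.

9

Player 1 mixes with probability p on s1, chosen so Player 2 is indifferent: 9p + 9(1−p) = 2p + 12(1−p) gives p = 3/10.
Player 2's expected payoff is 9·3/10 + 9·7/10 = 9.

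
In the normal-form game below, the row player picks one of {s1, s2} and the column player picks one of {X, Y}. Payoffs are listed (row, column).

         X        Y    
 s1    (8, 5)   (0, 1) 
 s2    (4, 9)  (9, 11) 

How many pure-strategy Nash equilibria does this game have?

2

(s1, X): the row player gets 8 (best alternative 4); the column player gets 5 (best alternative 1). Neither deviates — NE.
(s2, Y): the row player gets 9 (best alternative 0); the column player gets 11 (best alternative 9). Neither deviates — NE.
(s2, X) is not a NE: the row player would switch to s1 (8 > 4).
No other cell survives both best-response checks, so there are 2 pure NE.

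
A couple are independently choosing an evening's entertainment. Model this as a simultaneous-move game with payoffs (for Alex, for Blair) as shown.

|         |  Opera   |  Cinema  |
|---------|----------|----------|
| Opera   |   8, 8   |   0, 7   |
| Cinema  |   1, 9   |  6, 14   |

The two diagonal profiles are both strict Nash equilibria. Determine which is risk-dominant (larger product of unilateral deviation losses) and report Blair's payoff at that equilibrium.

14

At both Opera: Alex loses 8 − 1 = 7 by deviating; Blair loses 8 − 7 = 1. Product = 7·1 = 7.
At both Cinema: Alex loses 6 − 0 = 6 by deviating; Blair loses 14 − 9 = 5. Product = 6·5 = 30.
30 > 7, so both Cinema is risk-dominant. Blair's payoff there is 14.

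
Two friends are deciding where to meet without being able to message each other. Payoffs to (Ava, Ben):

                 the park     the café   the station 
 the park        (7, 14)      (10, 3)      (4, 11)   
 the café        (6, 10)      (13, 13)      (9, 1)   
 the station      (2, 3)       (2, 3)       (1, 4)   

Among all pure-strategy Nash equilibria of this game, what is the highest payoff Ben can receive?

Both the park is a pure NE (Ava: 7 ≥ 6; Ben: 14 ≥ 11). Ben gets 14.
Both the café is a pure NE (Ava: 13 ≥ 10; Ben: 13 ≥ 10). Ben gets 13.
Every other cell has a profitable deviation for at least one player. Highest of {14, 13} is 14.

14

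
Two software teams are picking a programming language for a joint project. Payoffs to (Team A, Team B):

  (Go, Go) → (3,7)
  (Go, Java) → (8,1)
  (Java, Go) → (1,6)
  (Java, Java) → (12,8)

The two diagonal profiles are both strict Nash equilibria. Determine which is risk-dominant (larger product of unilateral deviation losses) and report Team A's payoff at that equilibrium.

At both Go: Team A loses 3 − 1 = 2 by deviating; Team B loses 7 − 1 = 6. Product = 2·6 = 12.
At both Java: Team A loses 12 − 8 = 4 by deviating; Team B loses 8 − 6 = 2. Product = 4·2 = 8.
12 > 8, so both Go is risk-dominant. Team A's payoff there is 3.

3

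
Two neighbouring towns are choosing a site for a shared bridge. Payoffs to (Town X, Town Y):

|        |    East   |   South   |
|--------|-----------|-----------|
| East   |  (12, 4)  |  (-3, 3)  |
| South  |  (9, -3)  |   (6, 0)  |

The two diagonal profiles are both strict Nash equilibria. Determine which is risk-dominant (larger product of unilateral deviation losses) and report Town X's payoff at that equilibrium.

At both East: Town X loses 12 − 9 = 3 by deviating; Town Y loses 4 − 3 = 1. Product = 3·1 = 3.
At both South: Town X loses 6 − (-3) = 9 by deviating; Town Y loses 0 − (-3) = 3. Product = 9·3 = 27.
27 > 3, so both South is risk-dominant. Town X's payoff there is 6.

6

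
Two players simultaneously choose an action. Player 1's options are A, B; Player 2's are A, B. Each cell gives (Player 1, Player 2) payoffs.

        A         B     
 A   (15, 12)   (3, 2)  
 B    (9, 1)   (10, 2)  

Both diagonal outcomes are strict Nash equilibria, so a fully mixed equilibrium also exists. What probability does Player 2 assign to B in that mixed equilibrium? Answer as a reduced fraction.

6/13

Player 2's mix q on A must make Player 1 indifferent between A and B.
Player 1's payoff from A: 15q + 3(1−q). From B: 9q + 10(1−q).
Set equal: 6q = 7(1−q) → q = 7/13.
Probability on B is 1 − 7/13 = 6/13.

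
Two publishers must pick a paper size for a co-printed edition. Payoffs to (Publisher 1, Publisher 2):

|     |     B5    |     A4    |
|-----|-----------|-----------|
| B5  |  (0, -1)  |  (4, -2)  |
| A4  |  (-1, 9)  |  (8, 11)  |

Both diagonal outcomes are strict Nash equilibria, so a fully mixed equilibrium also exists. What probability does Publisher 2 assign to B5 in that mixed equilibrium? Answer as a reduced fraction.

4/5

Publisher 2's mix q on B5 must make Publisher 1 indifferent between B5 and A4.
Publisher 1's payoff from B5: 0q + 4(1−q). From A4: (-1)q + 8(1−q).
Set equal: 1q = 4(1−q) → q = 4/5.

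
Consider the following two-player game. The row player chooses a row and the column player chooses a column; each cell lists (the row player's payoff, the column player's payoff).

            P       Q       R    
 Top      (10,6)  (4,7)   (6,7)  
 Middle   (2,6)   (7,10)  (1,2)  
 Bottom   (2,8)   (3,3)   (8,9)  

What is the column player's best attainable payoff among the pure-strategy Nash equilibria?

(Middle, Q) is a pure NE (the row player: 7 ≥ 4; the column player: 10 ≥ 6). The column player gets 10.
(Bottom, R) is a pure NE (the row player: 8 ≥ 6; the column player: 9 ≥ 8). The column player gets 9.
Every other cell has a profitable deviation for at least one player. Highest of {10, 9} is 10.

10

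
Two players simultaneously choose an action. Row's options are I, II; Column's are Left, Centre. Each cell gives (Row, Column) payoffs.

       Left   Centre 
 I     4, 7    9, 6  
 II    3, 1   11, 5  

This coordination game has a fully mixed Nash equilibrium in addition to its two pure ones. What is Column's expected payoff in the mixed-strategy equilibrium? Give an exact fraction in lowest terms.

29/5

Row mixes with probability p on I, chosen so Column is indifferent: 7p + 1(1−p) = 6p + 5(1−p) gives p = 4/5.
Column's expected payoff is 7·4/5 + 1·1/5 = 29/5.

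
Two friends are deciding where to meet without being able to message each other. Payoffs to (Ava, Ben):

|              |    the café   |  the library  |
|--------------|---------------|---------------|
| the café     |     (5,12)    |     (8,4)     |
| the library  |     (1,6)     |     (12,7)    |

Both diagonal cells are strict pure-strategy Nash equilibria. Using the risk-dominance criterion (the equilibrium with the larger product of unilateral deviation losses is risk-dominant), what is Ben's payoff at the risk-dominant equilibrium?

12

At both the café: Ava loses 5 − 1 = 4 by deviating; Ben loses 12 − 4 = 8. Product = 4·8 = 32.
At both the library: Ava loses 12 − 8 = 4 by deviating; Ben loses 7 − 6 = 1. Product = 4·1 = 4.
32 > 4, so both the café is risk-dominant. Ben's payoff there is 12.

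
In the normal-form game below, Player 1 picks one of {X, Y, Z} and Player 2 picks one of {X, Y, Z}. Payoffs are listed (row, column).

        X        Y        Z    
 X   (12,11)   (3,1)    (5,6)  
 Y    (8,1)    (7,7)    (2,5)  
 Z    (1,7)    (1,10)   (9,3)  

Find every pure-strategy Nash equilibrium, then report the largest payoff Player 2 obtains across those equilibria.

11

Both X is a pure NE (Player 1: 12 ≥ 8; Player 2: 11 ≥ 6). Player 2 gets 11.
Both Y is a pure NE (Player 1: 7 ≥ 3; Player 2: 7 ≥ 5). Player 2 gets 7.
Every other cell has a profitable deviation for at least one player. Highest of {11, 7} is 11.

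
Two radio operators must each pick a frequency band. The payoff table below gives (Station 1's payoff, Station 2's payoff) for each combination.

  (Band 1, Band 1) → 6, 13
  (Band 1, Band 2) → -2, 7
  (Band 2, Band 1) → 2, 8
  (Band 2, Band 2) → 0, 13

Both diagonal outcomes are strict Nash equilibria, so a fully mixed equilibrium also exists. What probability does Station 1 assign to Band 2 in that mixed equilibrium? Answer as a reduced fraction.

6/11

Station 1's mix p on Band 1 must make Station 2 indifferent between Band 1 and Band 2.
Station 2's payoff from Band 1: 13p + 8(1−p). From Band 2: 7p + 13(1−p).
Set equal: 6p = 5(1−p) → p = 5/11.
Probability on Band 2 is 1 − 5/11 = 6/11.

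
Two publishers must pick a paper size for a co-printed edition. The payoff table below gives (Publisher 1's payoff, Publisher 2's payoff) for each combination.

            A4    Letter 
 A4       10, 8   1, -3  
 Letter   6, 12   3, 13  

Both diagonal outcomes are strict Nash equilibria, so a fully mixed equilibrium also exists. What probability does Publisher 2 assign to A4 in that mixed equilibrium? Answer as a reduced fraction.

1/3

Publisher 2's mix q on A4 must make Publisher 1 indifferent between A4 and Letter.
Publisher 1's payoff from A4: 10q + 1(1−q). From Letter: 6q + 3(1−q).
Set equal: 4q = 2(1−q) → q = 2/6 = 1/3.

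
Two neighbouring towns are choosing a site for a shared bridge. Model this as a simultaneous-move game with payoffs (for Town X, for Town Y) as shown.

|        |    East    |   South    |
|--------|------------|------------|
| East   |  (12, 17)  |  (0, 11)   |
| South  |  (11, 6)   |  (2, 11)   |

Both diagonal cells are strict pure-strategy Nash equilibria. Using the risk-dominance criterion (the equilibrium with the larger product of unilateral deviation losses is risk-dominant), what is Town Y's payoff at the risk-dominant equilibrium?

11

At both East: Town X loses 12 − 11 = 1 by deviating; Town Y loses 17 − 11 = 6. Product = 1·6 = 6.
At both South: Town X loses 2 − 0 = 2 by deviating; Town Y loses 11 − 6 = 5. Product = 2·5 = 10.
10 > 6, so both South is risk-dominant. Town Y's payoff there is 11.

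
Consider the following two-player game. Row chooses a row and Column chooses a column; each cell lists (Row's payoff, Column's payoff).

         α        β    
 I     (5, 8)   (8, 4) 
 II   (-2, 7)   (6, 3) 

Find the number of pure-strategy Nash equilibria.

1

(I, α): Row gets 5 (best alternative -2); Column gets 8 (best alternative 4). Neither deviates — NE.
(II, β) is not a NE: Row would switch to I (8 > 6).
No other cell survives both best-response checks, so there is 1 pure NE.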